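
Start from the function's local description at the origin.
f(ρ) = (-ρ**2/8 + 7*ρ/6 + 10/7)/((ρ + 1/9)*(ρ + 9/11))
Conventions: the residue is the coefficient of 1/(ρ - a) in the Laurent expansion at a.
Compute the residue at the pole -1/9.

At the order-1 pole -1/9 set g(ρ) = (ρ - (-1/9))*f(ρ) = (-ρ**2/8 + 7*ρ/6 + 10/7)/(ρ + 9/11).
Simple pole: residue = g(a) at a = -1/9, which is 12947/7056.

The residue is 12947/7056.


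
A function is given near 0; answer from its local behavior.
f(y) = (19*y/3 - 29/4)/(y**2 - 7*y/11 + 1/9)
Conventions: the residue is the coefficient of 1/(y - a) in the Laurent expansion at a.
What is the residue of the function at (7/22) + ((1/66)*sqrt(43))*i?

The factor y**2 - 7*y/11 + 1/9 splits as (y - a)(y - a') with a = (7/22) + ((1/66)*sqrt(43))*i, a' = (7/22) - ((1/66)*sqrt(43))*i. At the order-1 pole a set g(y) = (y - a)*f(y) = [19*y/3 - 29/4] / (y - a').
Simple pole: residue = g(a) at a = (7/22) + ((1/66)*sqrt(43))*i, which is (19/6) + ((691/172)*sqrt(43))*i.

The residue is (19/6) + ((691/172)*sqrt(43))*i.


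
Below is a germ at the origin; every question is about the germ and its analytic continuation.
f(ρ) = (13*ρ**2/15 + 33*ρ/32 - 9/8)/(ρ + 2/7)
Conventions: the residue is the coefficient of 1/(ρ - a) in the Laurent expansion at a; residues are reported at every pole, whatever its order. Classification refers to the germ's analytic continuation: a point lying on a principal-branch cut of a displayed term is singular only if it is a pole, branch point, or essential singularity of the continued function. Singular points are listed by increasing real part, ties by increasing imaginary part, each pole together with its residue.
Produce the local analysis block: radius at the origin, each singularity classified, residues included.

Radius of convergence at 0: 2/7.
At -2/7: a pole of order 1; residue -15863/11760.

Denominator factor (ρ + 2/7): pole of order 1 at -2/7, modulus 2/7.
The radius of convergence is the smallest modulus among the singular points: 2/7.
At the order-1 pole -2/7 set g(ρ) = (ρ - (-2/7))*f(ρ) = 13*ρ**2/15 + 33*ρ/32 - 9/8.
Simple pole: residue = g(a) at a = -2/7, which is -15863/11760.


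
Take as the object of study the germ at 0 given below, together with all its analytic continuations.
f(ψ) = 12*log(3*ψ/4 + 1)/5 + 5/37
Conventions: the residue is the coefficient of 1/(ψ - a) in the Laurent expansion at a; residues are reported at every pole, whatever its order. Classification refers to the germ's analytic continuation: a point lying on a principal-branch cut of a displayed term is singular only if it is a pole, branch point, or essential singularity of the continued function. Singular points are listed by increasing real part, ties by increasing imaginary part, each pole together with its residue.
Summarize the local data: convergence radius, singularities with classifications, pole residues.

Radius of convergence at 0: 4/3.
At -4/3: a logarithmic branch point.

Branch term (12/5)*log(1 - ψ/(-4/3)): its argument vanishes at ψ = -4/3, a logarithmic branch point, modulus 4/3.
The radius of convergence is the smallest modulus among the singular points: 4/3.


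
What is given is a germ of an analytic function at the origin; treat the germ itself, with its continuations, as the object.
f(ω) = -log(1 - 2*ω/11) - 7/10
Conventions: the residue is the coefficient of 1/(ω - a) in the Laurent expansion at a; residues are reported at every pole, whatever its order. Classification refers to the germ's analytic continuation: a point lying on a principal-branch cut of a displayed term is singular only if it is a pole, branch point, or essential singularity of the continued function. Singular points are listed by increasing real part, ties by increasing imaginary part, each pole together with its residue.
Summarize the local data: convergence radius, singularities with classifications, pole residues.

Radius of convergence at 0: 11/2.
At 11/2: a logarithmic branch point.

Branch term (-1)*log(1 - ω/(11/2)): its argument vanishes at ω = 11/2, a logarithmic branch point, modulus 11/2.
The radius of convergence is the smallest modulus among the singular points: 11/2.


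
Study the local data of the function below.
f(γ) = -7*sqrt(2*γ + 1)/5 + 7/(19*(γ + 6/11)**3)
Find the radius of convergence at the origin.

The radius of convergence is 1/2.

Denominator factor (γ + 6/11)^3: pole of order 3 at -6/11, modulus 6/11.
Branch term (-7/5)*sqrt(1 - γ/(-1/2)): its argument vanishes at γ = -1/2, a square-root branch point, modulus 1/2.
The radius of convergence is the smallest modulus among the singular points: 1/2.


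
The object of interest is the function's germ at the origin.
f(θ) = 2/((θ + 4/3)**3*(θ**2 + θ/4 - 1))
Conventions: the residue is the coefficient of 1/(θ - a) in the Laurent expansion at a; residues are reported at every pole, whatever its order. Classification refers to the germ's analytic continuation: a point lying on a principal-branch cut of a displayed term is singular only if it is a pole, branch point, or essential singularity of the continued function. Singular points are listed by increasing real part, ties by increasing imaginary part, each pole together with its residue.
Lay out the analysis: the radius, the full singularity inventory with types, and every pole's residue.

Denominator factor (θ**2 + θ/4 - 1): discriminant 65/16, real irrational roots -1/8 + (1/8)*sqrt(65) and -1/8 - (1/8)*sqrt(65); poles of order 1, moduli -1/8 + (1/8)*sqrt(65) and 1/8 + (1/8)*sqrt(65).
Denominator factor (θ + 4/3)^3: pole of order 3 at -4/3, modulus 4/3.
The radius of convergence is the smallest modulus among the singular points: -1/8 + (1/8)*sqrt(65).
At the order-3 pole -4/3 set g(θ) = (θ - (-4/3))^3*f(θ) = 2/(θ**2 + θ/4 - 1).
Order-3 pole: residue = g''(a)/2; g''(-4/3) = 62937/256, so the residue is 62937/512.
The factor θ**2 + θ/4 - 1 splits as (θ - a)(θ - a') with a = -1/8 - (1/8)*sqrt(65), a' = -1/8 + (1/8)*sqrt(65). At the order-1 pole a set g(θ) = (θ - a)*f(θ) = [2/(θ + 4/3)**3] / (θ - a').
Simple pole: residue = g(a) at a = -1/8 - (1/8)*sqrt(65), which is -62937/1024 - (508167/66560)*sqrt(65).
The factor θ**2 + θ/4 - 1 splits as (θ - a)(θ - a') with a = -1/8 + (1/8)*sqrt(65), a' = -1/8 - (1/8)*sqrt(65). At the order-1 pole a set g(θ) = (θ - a)*f(θ) = [2/(θ + 4/3)**3] / (θ - a').
Simple pole: residue = g(a) at a = -1/8 + (1/8)*sqrt(65), which is -62937/1024 + (508167/66560)*sqrt(65).
List the singular points by increasing real part (a conjugate pair: the negative imaginary part first).

Radius of convergence at 0: -1/8 + (1/8)*sqrt(65).
At -4/3: a pole of order 3; residue 62937/512.
At -1/8 - (1/8)*sqrt(65): a pole of order 1; residue -62937/1024 - (508167/66560)*sqrt(65).
At -1/8 + (1/8)*sqrt(65): a pole of order 1; residue -62937/1024 + (508167/66560)*sqrt(65).


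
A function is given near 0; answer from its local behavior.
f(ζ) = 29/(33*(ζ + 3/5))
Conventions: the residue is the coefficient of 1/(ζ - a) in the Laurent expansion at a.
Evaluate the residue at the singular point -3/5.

The residue is 29/33.

At the order-1 pole -3/5 set g(ζ) = (ζ - (-3/5))*f(ζ) = 29/33.
Simple pole: residue = g(a) at a = -3/5, which is 29/33.


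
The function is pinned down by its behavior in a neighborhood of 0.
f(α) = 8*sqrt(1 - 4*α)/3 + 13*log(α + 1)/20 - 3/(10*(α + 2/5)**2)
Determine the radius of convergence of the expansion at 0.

Denominator factor (α + 2/5)^2: pole of order 2 at -2/5, modulus 2/5.
Branch term (13/20)*log(1 - α/(-1)): its argument vanishes at α = -1, a logarithmic branch point, modulus 1.
Branch term (8/3)*sqrt(1 - α/(1/4)): its argument vanishes at α = 1/4, a square-root branch point, modulus 1/4.
The radius of convergence is the smallest modulus among the singular points: 1/4.

The radius of convergence is 1/4.


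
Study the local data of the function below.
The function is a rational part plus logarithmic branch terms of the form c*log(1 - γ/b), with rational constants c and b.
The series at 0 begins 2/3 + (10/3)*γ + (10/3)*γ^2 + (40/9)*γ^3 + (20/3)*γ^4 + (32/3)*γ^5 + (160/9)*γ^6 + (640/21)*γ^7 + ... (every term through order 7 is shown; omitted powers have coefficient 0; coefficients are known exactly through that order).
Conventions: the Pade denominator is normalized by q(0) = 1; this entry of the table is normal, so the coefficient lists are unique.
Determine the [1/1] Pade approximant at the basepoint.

Taylor coefficients needed (read off): a_0 = 2/3, a_1 = 10/3, a_2 = 10/3.
Write the denominator as Q(γ) = 1 + q1*γ. Requiring Q*f - P = O(γ^3) with deg P <= 1 kills the coefficients of γ^2..γ^2 in Q*f:
  γ^2: a_2 + q1*a_1 = 0, i.e. 10/3 + (10/3)*q1 = 0.
Solving this linear system: q1 = -1.
The numerator is Q*f truncated at degree 1: P0 = a_0 = 2/3; P1 = a_1 + q1*a_0 = 8/3.

The Pade approximant has numerator coefficients [2/3, 8/3]; denominator coefficients [1, -1].


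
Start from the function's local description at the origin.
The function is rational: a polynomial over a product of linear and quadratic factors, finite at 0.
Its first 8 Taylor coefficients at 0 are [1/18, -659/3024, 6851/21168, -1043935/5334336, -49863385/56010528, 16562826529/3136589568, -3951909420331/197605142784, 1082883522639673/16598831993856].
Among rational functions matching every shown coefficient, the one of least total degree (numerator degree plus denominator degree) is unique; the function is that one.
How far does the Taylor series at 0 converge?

No rational of total degree below 6 reproduces all 8 coefficients; solving the [2/4] Pade equations on them gives f(β) = (-5*β**2/2 + 9*β/22 + 4/11)/((β + 6)**2*(β**2 + 6*β/7 + 2/11)), whose expansion matches every shown term.
Denominator factor (β**2 + 6*β/7 + 2/11): discriminant 4/539, real irrational roots -3/7 + (1/77)*sqrt(11) and -3/7 - (1/77)*sqrt(11); poles of order 1, moduli 3/7 - (1/77)*sqrt(11) and 3/7 + (1/77)*sqrt(11).
Denominator factor (β + 6)^2: pole of order 2 at -6, modulus 6.
The radius of convergence is the smallest modulus among the singular points: 3/7 - (1/77)*sqrt(11).

The radius of convergence is 3/7 - (1/77)*sqrt(11).


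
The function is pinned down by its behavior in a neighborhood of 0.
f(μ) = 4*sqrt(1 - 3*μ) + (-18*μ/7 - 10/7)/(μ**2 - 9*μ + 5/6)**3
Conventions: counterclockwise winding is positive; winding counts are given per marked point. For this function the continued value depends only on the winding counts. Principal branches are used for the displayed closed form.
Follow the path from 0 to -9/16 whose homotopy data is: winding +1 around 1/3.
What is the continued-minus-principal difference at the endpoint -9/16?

The rational part is single-valued and drops out of the difference; each branch term changes only by its own monodromy.
(4)*sqrt(1 - μ/(1/3)): winding +1 is odd, the square root flips sign, contributing -2*(4)*sqrt(1 - (-9/16)/(1/3)) = -2*(4)*sqrt(43/16) = -(2)*sqrt(43).
Summing the contributions at μ = -9/16 gives -(2)*sqrt(43).

Continued minus principal equals -(2)*sqrt(43).


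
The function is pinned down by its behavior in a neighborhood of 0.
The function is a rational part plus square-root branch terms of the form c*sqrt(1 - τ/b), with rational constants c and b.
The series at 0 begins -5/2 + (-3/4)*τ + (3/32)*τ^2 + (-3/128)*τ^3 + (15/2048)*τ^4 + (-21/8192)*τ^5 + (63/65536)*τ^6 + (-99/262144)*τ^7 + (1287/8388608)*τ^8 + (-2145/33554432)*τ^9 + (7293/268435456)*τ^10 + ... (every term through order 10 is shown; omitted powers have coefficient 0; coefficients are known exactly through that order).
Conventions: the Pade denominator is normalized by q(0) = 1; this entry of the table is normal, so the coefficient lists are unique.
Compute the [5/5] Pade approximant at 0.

Taylor coefficients needed (read off): a_0 = -5/2, a_1 = -3/4, a_2 = 3/32, a_3 = -3/128, a_4 = 15/2048, a_5 = -21/8192, a_6 = 63/65536, a_7 = -99/262144, a_8 = 1287/8388608, a_9 = -2145/33554432, a_10 = 7293/268435456.
Write the denominator as Q(τ) = 1 + q1*τ + q2*τ^2 + q3*τ^3 + q4*τ^4 + q5*τ^5. Requiring Q*f - P = O(τ^11) with deg P <= 5 kills the coefficients of τ^6..τ^10 in Q*f:
  τ^6: a_6 + q1*a_5 + q2*a_4 + q3*a_3 + q4*a_2 + q5*a_1 = 0, i.e. 63/65536 + (-21/8192)*q1 + (15/2048)*q2 + (-3/128)*q3 + (3/32)*q4 + (-3/4)*q5 = 0.
  τ^7: a_7 + q1*a_6 + q2*a_5 + q3*a_4 + q4*a_3 + q5*a_2 = 0, i.e. -99/262144 + (63/65536)*q1 + (-21/8192)*q2 + (15/2048)*q3 + (-3/128)*q4 + (3/32)*q5 = 0.
  τ^8: a_8 + q1*a_7 + q2*a_6 + q3*a_5 + q4*a_4 + q5*a_3 = 0, i.e. 1287/8388608 + (-99/262144)*q1 + (63/65536)*q2 + (-21/8192)*q3 + (15/2048)*q4 + (-3/128)*q5 = 0.
  τ^9: a_9 + q1*a_8 + q2*a_7 + q3*a_6 + q4*a_5 + q5*a_4 = 0, i.e. -2145/33554432 + (1287/8388608)*q1 + (-99/262144)*q2 + (63/65536)*q3 + (-21/8192)*q4 + (15/2048)*q5 = 0.
  τ^10: a_10 + q1*a_9 + q2*a_8 + q3*a_7 + q4*a_6 + q5*a_5 = 0, i.e. 7293/268435456 + (-2145/33554432)*q1 + (1287/8388608)*q2 + (-99/262144)*q3 + (63/65536)*q4 + (-21/8192)*q5 = 0.
Solving this linear system: q1 = 9/8, q2 = 7/16, q3 = 35/512, q4 = 15/4096, q5 = 1/32768.
The numerator is Q*f truncated at degree 5: P0 = a_0 = -5/2; P1 = a_1 + q1*a_0 = -57/16; P2 = a_2 + q1*a_1 + q2*a_0 = -59/32; P3 = a_3 + q1*a_2 + q2*a_1 + q3*a_0 = -427/1024; P4 = a_4 + q1*a_3 + q2*a_2 + q3*a_1 + q4*a_0 = -315/8192; P5 = a_5 + q1*a_4 + q2*a_3 + q3*a_2 + q4*a_1 + q5*a_0 = -65/65536.

The Pade approximant has numerator coefficients [-5/2, -57/16, -59/32, -427/1024, -315/8192, -65/65536]; denominator coefficients [1, 9/8, 7/16, 35/512, 15/4096, 1/32768].


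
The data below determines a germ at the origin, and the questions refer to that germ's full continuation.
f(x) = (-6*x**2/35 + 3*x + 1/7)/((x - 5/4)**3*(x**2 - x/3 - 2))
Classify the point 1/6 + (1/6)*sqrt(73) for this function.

The denominator factor x**2 - x/3 - 2 vanishes at 1/6 + (1/6)*sqrt(73) and appears to the power 1; the numerator there equals 61/210 + (103/210)*sqrt(73), nonzero, and no other factor vanishes.
Hence a pole whose order is the multiplicity, 1.

The point is a pole of order 1.


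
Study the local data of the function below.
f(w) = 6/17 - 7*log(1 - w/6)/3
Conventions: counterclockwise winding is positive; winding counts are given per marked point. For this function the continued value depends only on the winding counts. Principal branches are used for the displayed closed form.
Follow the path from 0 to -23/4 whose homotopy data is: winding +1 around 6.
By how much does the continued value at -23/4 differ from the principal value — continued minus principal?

The rational part is single-valued and drops out of the difference; each branch term changes only by its own monodromy.
(-7/3)*log(1 - w/(6)): each positive loop around 6 adds 2*pi*i to the log, so winding +1 contributes (-7/3)*(1)*2*pi*i = -(14/3)*pi*i.
Summing the contributions at w = -23/4 gives -(14/3)*pi*i.

Continued minus principal equals -(14/3)*pi*i.


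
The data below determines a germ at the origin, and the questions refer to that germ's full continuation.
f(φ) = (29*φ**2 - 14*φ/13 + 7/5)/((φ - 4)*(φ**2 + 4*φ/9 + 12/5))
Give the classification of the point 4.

The point is a pole of order 1.

The denominator factor φ - 4 vanishes at 4 and appears to the power 1; the numerator there equals 29971/65, nonzero, and no other factor vanishes.
Hence a pole whose order is the multiplicity, 1.


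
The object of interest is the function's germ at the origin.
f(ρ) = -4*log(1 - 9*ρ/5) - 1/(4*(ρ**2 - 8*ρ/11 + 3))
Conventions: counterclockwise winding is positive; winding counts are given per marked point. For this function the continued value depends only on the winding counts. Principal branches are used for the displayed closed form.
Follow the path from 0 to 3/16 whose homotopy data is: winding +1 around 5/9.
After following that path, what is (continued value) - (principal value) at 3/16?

Continued minus principal equals -(8)*pi*i.

The rational part is single-valued and drops out of the difference; each branch term changes only by its own monodromy.
(-4)*log(1 - ρ/(5/9)): each positive loop around 5/9 adds 2*pi*i to the log, so winding +1 contributes (-4)*(1)*2*pi*i = -(8)*pi*i.
Summing the contributions at ρ = 3/16 gives -(8)*pi*i.


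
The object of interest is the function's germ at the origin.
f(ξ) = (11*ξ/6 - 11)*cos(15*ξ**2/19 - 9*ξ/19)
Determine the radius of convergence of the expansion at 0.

The radius of convergence is infinite.

The factor cos(15*ξ**2/19 - 9*ξ/19) is entire and contributes no finite singular point.
The polynomial part has no poles.
No finite singular points: the Taylor series at 0 converges everywhere.


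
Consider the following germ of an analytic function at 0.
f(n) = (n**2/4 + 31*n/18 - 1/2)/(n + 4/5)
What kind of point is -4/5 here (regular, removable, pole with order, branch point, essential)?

The point is a pole of order 1.

The denominator factor n + 4/5 vanishes at -4/5 and appears to the power 1; the numerator there equals -773/450, nonzero, and no other factor vanishes.
Hence a pole whose order is the multiplicity, 1.


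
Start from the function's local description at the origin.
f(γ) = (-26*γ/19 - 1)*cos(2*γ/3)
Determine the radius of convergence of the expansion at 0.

The radius of convergence is infinite.

The factor cos(2*γ/3) is entire and contributes no finite singular point.
The polynomial part has no poles.
No finite singular points: the Taylor series at 0 converges everywhere.


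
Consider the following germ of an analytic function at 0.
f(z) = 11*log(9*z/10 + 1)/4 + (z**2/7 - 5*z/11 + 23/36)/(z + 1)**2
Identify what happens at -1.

The denominator factor z + 1 vanishes at -1 and appears to the power 2; the numerator there equals 3427/2772, nonzero, and no other factor vanishes.
The branch terms are analytic at this point.
Hence a pole whose order is the multiplicity, 2.

The point is a pole of order 2.


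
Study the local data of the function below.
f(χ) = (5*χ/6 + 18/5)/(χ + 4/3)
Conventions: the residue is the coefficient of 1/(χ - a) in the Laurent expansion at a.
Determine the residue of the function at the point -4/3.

The residue is 112/45.

At the order-1 pole -4/3 set g(χ) = (χ - (-4/3))*f(χ) = 5*χ/6 + 18/5.
Simple pole: residue = g(a) at a = -4/3, which is 112/45.


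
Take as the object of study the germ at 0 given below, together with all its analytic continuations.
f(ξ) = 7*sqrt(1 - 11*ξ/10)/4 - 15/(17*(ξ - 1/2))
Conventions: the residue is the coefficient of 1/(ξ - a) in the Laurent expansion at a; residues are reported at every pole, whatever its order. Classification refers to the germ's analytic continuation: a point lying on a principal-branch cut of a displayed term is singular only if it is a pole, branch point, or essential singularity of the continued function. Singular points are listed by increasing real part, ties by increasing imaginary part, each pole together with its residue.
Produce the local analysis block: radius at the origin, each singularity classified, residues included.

Radius of convergence at 0: 1/2.
At 1/2: a pole of order 1; residue -15/17.
At 10/11: an algebraic (square-root) branch point.

Denominator factor (ξ - 1/2): pole of order 1 at 1/2, modulus 1/2.
Branch term (7/4)*sqrt(1 - ξ/(10/11)): its argument vanishes at ξ = 10/11, a square-root branch point, modulus 10/11.
The radius of convergence is the smallest modulus among the singular points: 1/2.
The branch term is analytic at 1/2 and contributes nothing to the residue; only the rational part matters.
At the order-1 pole 1/2 set g(ξ) = (ξ - (1/2))*(rational part) = -15/17.
Simple pole: residue = g(a) at a = 1/2, which is -15/17.
List the singular points by increasing real part (a conjugate pair: the negative imaginary part first).


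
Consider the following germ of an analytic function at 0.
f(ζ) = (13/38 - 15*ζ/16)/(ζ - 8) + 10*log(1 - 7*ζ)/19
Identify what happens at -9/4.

Denominator factors: ζ - 8 = -41/4 at ζ = -9/4 — none vanishes.
Branch term log(1 - ζ/(1/7)): argument at -9/4 is 67/4, nonzero, so -9/4 is not its branch point (a point on a principal cut is still regular for the continued germ).
So the germ continues analytically to -9/4.

The point is a regular point.


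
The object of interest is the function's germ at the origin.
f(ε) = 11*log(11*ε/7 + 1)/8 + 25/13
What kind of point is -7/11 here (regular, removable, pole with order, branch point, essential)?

The point is a logarithmic branch point.

The term (11/8)*log(1 - ε/(-7/11)) has argument 1 - -7/11/(-7/11) = 0 at -7/11: a logarithmic (infinitely-sheeted) branch point; the remaining terms are analytic or single-valued there.


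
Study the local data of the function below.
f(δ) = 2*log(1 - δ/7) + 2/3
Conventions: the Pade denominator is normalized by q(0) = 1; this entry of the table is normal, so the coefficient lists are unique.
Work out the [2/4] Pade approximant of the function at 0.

Taylor coefficients needed (expand at 0): a_0 = 2/3, a_1 = -2/7, a_2 = -1/49, a_3 = -2/1029, a_4 = -1/4802, a_5 = -2/84035, a_6 = -1/352947.
Write the denominator as Q(δ) = 1 + q1*δ + q2*δ^2 + q3*δ^3 + q4*δ^4. Requiring Q*f - P = O(δ^7) with deg P <= 2 kills the coefficients of δ^3..δ^6 in Q*f:
  δ^3: a_3 + q1*a_2 + q2*a_1 + q3*a_0 = 0, i.e. -2/1029 + (-1/49)*q1 + (-2/7)*q2 + (2/3)*q3 = 0.
  δ^4: a_4 + q1*a_3 + q2*a_2 + q3*a_1 + q4*a_0 = 0, i.e. -1/4802 + (-2/1029)*q1 + (-1/49)*q2 + (-2/7)*q3 + (2/3)*q4 = 0.
  δ^5: a_5 + q1*a_4 + q2*a_3 + q3*a_2 + q4*a_1 = 0, i.e. -2/84035 + (-1/4802)*q1 + (-2/1029)*q2 + (-1/49)*q3 + (-2/7)*q4 = 0.
  δ^6: a_6 + q1*a_5 + q2*a_4 + q3*a_3 + q4*a_2 = 0, i.e. -1/352947 + (-2/84035)*q1 + (-1/4802)*q2 + (-2/1029)*q3 + (-1/49)*q4 = 0.
Solving this linear system: q1 = -11/63, q2 = 17/2940, q3 = 1/20580, q4 = 1/864360.
The numerator is Q*f truncated at degree 2: P0 = a_0 = 2/3; P1 = a_1 + q1*a_0 = -76/189; P2 = a_2 + q1*a_1 + q2*a_0 = 1/30.

The Pade approximant has numerator coefficients [2/3, -76/189, 1/30]; denominator coefficients [1, -11/63, 17/2940, 1/20580, 1/864360].


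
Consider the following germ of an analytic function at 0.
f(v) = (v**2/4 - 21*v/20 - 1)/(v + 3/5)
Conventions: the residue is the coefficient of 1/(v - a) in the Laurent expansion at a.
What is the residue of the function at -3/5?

The residue is -7/25.

At the order-1 pole -3/5 set g(v) = (v - (-3/5))*f(v) = v**2/4 - 21*v/20 - 1.
Simple pole: residue = g(a) at a = -3/5, which is -7/25.


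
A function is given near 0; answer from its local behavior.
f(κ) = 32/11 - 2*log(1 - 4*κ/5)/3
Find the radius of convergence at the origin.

Branch term (-2/3)*log(1 - κ/(5/4)): its argument vanishes at κ = 5/4, a logarithmic branch point, modulus 5/4.
The radius of convergence is the smallest modulus among the singular points: 5/4.

The radius of convergence is 5/4.


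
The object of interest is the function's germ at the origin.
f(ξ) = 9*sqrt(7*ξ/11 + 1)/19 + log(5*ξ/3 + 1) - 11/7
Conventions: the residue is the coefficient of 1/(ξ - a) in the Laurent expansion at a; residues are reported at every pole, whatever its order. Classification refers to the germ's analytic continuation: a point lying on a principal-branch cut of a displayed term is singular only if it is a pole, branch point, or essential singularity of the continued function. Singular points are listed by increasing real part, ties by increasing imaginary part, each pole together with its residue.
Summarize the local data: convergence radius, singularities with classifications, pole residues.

Radius of convergence at 0: 3/5.
At -11/7: an algebraic (square-root) branch point.
At -3/5: a logarithmic branch point.

Branch term (9/19)*sqrt(1 - ξ/(-11/7)): its argument vanishes at ξ = -11/7, a square-root branch point, modulus 11/7.
Branch term (1)*log(1 - ξ/(-3/5)): its argument vanishes at ξ = -3/5, a logarithmic branch point, modulus 3/5.
The radius of convergence is the smallest modulus among the singular points: 3/5.
List the singular points by increasing real part (a conjugate pair: the negative imaginary part first).


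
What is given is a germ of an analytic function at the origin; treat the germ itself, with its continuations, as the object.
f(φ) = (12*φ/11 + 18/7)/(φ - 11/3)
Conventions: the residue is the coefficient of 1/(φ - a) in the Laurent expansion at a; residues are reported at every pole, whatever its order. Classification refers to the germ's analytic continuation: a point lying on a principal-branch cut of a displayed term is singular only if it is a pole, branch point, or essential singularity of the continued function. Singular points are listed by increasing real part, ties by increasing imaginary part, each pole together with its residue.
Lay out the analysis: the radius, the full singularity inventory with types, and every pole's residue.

Radius of convergence at 0: 11/3.
At 11/3: a pole of order 1; residue 46/7.

Denominator factor (φ - 11/3): pole of order 1 at 11/3, modulus 11/3.
The radius of convergence is the smallest modulus among the singular points: 11/3.
At the order-1 pole 11/3 set g(φ) = (φ - (11/3))*f(φ) = 12*φ/11 + 18/7.
Simple pole: residue = g(a) at a = 11/3, which is 46/7.


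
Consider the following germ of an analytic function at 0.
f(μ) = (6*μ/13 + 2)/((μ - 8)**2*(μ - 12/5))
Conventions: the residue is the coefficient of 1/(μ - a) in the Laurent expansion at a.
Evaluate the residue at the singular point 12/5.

At the order-1 pole 12/5 set g(μ) = (μ - (12/5))*f(μ) = (6*μ/13 + 2)/(μ - 8)**2.
Simple pole: residue = g(a) at a = 12/5, which is 505/5096.

The residue is 505/5096.


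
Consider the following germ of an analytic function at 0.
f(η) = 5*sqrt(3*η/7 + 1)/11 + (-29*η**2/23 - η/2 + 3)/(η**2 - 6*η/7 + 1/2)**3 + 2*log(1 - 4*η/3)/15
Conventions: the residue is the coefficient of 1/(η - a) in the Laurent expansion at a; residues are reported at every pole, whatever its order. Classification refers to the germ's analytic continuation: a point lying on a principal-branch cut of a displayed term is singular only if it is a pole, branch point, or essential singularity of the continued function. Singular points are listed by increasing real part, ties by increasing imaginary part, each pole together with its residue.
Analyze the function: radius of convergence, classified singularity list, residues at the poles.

Radius of convergence at 0: (1/2)*sqrt(2).
At -7/3: an algebraic (square-root) branch point.
At (3/7) - ((1/14)*sqrt(62))*i: a pole of order 3; residue ((1403899/1370386)*sqrt(62))*i.
At (3/7) + ((1/14)*sqrt(62))*i: a pole of order 3; residue -((1403899/1370386)*sqrt(62))*i.
At 3/4: a logarithmic branch point.


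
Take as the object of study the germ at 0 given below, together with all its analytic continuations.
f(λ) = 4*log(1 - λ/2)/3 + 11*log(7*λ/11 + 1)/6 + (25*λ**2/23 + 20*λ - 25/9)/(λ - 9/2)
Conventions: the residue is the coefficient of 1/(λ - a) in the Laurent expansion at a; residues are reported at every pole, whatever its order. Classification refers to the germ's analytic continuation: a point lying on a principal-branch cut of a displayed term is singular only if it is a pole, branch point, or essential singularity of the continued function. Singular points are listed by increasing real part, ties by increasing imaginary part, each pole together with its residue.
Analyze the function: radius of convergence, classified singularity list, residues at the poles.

Radius of convergence at 0: 11/7.
At -11/7: a logarithmic branch point.
At 2: a logarithmic branch point.
At 9/2: a pole of order 1; residue 90445/828.

Denominator factor (λ - 9/2): pole of order 1 at 9/2, modulus 9/2.
Branch term (11/6)*log(1 - λ/(-11/7)): its argument vanishes at λ = -11/7, a logarithmic branch point, modulus 11/7.
Branch term (4/3)*log(1 - λ/(2)): its argument vanishes at λ = 2, a logarithmic branch point, modulus 2.
The radius of convergence is the smallest modulus among the singular points: 11/7.
The branch terms are analytic at 9/2 and contribute nothing to the residue; only the rational part matters.
At the order-1 pole 9/2 set g(λ) = (λ - (9/2))*(rational part) = 25*λ**2/23 + 20*λ - 25/9.
Simple pole: residue = g(a) at a = 9/2, which is 90445/828.
List the singular points by increasing real part (a conjugate pair: the negative imaginary part first).


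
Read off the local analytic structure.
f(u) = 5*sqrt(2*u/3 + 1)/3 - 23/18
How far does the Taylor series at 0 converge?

Branch term (5/3)*sqrt(1 - u/(-3/2)): its argument vanishes at u = -3/2, a square-root branch point, modulus 3/2.
The radius of convergence is the smallest modulus among the singular points: 3/2.

The radius of convergence is 3/2.


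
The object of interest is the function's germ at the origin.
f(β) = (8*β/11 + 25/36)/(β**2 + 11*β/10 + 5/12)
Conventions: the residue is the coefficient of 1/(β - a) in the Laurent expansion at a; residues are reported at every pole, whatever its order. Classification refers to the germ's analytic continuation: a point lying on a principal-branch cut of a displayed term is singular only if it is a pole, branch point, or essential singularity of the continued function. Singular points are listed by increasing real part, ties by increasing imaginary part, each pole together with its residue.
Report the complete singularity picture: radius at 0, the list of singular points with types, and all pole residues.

Denominator factor (β**2 + 11*β/10 + 5/12): discriminant -137/300, complex-conjugate roots (-11/20) + ((1/60)*sqrt(411))*i and (-11/20) - ((1/60)*sqrt(411))*i; poles of order 1, moduli (1/6)*sqrt(15) and (1/6)*sqrt(15).
The radius of convergence is the smallest modulus among the singular points: (1/6)*sqrt(15).
The factor β**2 + 11*β/10 + 5/12 splits as (β - a)(β - a') with a = (-11/20) - ((1/60)*sqrt(411))*i, a' = (-11/20) + ((1/60)*sqrt(411))*i. At the order-1 pole a set g(β) = (β - a)*f(β) = [8*β/11 + 25/36] / (β - a').
Simple pole: residue = g(a) at a = (-11/20) - ((1/60)*sqrt(411))*i, which is (4/11) + ((53/2466)*sqrt(411))*i.
The factor β**2 + 11*β/10 + 5/12 splits as (β - a)(β - a') with a = (-11/20) + ((1/60)*sqrt(411))*i, a' = (-11/20) - ((1/60)*sqrt(411))*i. At the order-1 pole a set g(β) = (β - a)*f(β) = [8*β/11 + 25/36] / (β - a').
Simple pole: residue = g(a) at a = (-11/20) + ((1/60)*sqrt(411))*i, which is (4/11) - ((53/2466)*sqrt(411))*i.
List the singular points by increasing real part (a conjugate pair: the negative imaginary part first).

Radius of convergence at 0: (1/6)*sqrt(15).
At (-11/20) - ((1/60)*sqrt(411))*i: a pole of order 1; residue (4/11) + ((53/2466)*sqrt(411))*i.
At (-11/20) + ((1/60)*sqrt(411))*i: a pole of order 1; residue (4/11) - ((53/2466)*sqrt(411))*i.


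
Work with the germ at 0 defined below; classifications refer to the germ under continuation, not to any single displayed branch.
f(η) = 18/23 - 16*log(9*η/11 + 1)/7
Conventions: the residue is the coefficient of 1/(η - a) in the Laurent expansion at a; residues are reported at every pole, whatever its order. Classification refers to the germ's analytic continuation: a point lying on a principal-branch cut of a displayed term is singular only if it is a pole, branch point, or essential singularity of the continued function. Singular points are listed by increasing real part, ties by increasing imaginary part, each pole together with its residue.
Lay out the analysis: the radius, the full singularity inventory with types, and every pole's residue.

Branch term (-16/7)*log(1 - η/(-11/9)): its argument vanishes at η = -11/9, a logarithmic branch point, modulus 11/9.
The radius of convergence is the smallest modulus among the singular points: 11/9.

Radius of convergence at 0: 11/9.
At -11/9: a logarithmic branch point.


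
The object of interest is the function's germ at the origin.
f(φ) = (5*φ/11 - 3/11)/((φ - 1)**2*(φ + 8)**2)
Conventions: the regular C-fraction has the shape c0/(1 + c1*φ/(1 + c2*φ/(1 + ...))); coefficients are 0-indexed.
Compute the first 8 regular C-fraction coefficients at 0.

Taylor coefficients (expand at 0): a_0 = -3/704, a_1 = -1/2816, a_2 = 71/45056, a_3 = 349/90112, a_4 = 17617/2883584, a_5 = 96373/11534336, a_6 = 1956187/184549376, a_7 = 592611/46137344.
c0 = a_0 = -3/704. Peel one level at a time: if S = 1 + c*φ/S' with S'(0) = 1, then c is the φ-coefficient of S and S' = c*φ/(S - 1).
S_1 = c0/f = 1 + (-1/12)*φ + (217/576)*φ^2 + ...; c1 = -1/12.
S_2 = c1*φ/(S_1 - 1) = 1 + (217/48)*φ + (7833/256)*φ^2 + ...; c2 = 217/48.
S_3 = c2*φ/(S_2 - 1) = 1 + (-3357/496)*φ + (8499/6727)*φ^2 + ...; c3 = -3357/496.
S_4 = c3*φ/(S_3 - 1) = 1 + (45328/242823)*φ + (-3667376/61355889)*φ^2 + ...; c4 = 45328/242823.
S_5 = c4*φ/(S_4 - 1) = 1 + (7105541/22190889)*φ + (229276/56181223)*φ^2 + ...; c5 = 7105541/22190889.
S_6 = c5*φ/(S_5 - 1) = 1 + (-8276124/649354763)*φ + (57932868/52537682521)*φ^2 + ...; c6 = -8276124/649354763.
S_7 = c6*φ/(S_6 - 1) = 1 + (19831/229211)*φ + ...; c7 = 19831/229211.

The regular C-fraction coefficients are [-3/704, -1/12, 217/48, -3357/496, 45328/242823, 7105541/22190889, -8276124/649354763, 19831/229211].


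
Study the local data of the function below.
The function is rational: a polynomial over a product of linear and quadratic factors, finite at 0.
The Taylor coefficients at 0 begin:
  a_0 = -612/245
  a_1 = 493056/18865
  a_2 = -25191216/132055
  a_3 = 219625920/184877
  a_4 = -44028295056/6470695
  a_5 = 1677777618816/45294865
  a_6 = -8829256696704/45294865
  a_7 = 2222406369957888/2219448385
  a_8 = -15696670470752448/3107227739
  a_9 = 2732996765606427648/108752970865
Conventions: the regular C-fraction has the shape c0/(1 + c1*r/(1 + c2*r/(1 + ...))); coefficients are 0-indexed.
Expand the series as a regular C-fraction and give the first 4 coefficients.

The regular C-fraction coefficients are [-612/245, 13696/1309, -14181511/4482016, 840110986627/339902455648].


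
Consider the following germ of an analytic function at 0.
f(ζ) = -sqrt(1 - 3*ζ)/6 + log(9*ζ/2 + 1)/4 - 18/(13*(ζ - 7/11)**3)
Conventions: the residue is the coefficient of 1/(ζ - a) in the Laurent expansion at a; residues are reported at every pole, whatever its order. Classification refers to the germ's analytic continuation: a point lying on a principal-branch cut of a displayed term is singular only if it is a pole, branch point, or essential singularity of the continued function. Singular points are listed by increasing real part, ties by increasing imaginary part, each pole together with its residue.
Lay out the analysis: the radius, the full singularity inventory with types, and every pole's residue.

Denominator factor (ζ - 7/11)^3: pole of order 3 at 7/11, modulus 7/11.
Branch term (-1/6)*sqrt(1 - ζ/(1/3)): its argument vanishes at ζ = 1/3, a square-root branch point, modulus 1/3.
Branch term (1/4)*log(1 - ζ/(-2/9)): its argument vanishes at ζ = -2/9, a logarithmic branch point, modulus 2/9.
The radius of convergence is the smallest modulus among the singular points: 2/9.
The branch terms are analytic at 7/11 and contribute nothing to the residue; only the rational part matters.
At the order-3 pole 7/11 set g(ζ) = (ζ - (7/11))^3*(rational part) = -18/13.
Order-3 pole: residue = g''(a)/2; g''(7/11) = 0, so the residue is 0.
List the singular points by increasing real part (a conjugate pair: the negative imaginary part first).

Radius of convergence at 0: 2/9.
At -2/9: a logarithmic branch point.
At 1/3: an algebraic (square-root) branch point.
At 7/11: a pole of order 3; residue 0.


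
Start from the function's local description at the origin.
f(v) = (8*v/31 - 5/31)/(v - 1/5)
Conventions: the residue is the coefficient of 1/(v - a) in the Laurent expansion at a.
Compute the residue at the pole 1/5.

The residue is -17/155.

At the order-1 pole 1/5 set g(v) = (v - (1/5))*f(v) = 8*v/31 - 5/31.
Simple pole: residue = g(a) at a = 1/5, which is -17/155.


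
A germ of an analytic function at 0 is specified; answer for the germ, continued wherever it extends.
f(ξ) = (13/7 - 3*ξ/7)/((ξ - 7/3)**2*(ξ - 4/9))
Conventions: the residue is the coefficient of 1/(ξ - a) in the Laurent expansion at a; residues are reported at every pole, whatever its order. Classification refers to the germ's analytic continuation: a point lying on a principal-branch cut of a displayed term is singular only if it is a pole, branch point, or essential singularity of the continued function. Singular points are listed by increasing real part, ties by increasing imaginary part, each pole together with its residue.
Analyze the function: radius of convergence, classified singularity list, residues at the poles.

Radius of convergence at 0: 4/9.
At 4/9: a pole of order 1; residue 135/289.
At 7/3: a pole of order 2; residue -135/289.

Denominator factor (ξ - 7/3)^2: pole of order 2 at 7/3, modulus 7/3.
Denominator factor (ξ - 4/9): pole of order 1 at 4/9, modulus 4/9.
The radius of convergence is the smallest modulus among the singular points: 4/9.
At the order-1 pole 4/9 set g(ξ) = (ξ - (4/9))*f(ξ) = (13/7 - 3*ξ/7)/(ξ - 7/3)**2.
Simple pole: residue = g(a) at a = 4/9, which is 135/289.
At the order-2 pole 7/3 set g(ξ) = (ξ - (7/3))^2*f(ξ) = (13/7 - 3*ξ/7)/(ξ - 4/9).
Order-2 pole: residue = g'(a); g'(7/3) = -135/289, so the residue is -135/289.
List the singular points by increasing real part (a conjugate pair: the negative imaginary part first).


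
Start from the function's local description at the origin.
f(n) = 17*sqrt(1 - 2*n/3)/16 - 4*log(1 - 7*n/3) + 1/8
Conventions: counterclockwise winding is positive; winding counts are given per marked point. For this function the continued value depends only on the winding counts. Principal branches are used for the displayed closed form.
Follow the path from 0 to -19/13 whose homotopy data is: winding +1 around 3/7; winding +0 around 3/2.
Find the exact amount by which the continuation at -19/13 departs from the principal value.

Continued minus principal equals -(8)*pi*i.

The rational part is single-valued and drops out of the difference; each branch term changes only by its own monodromy.
(17/16)*sqrt(1 - n/(3/2)): winding +0 is even, the square root returns to the same sheet, contribution 0.
(-4)*log(1 - n/(3/7)): each positive loop around 3/7 adds 2*pi*i to the log, so winding +1 contributes (-4)*(1)*2*pi*i = -(8)*pi*i.
Summing the contributions at n = -19/13 gives -(8)*pi*i.


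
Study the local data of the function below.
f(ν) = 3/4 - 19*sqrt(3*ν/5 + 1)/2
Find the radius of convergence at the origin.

The radius of convergence is 5/3.

Branch term (-19/2)*sqrt(1 - ν/(-5/3)): its argument vanishes at ν = -5/3, a square-root branch point, modulus 5/3.
The radius of convergence is the smallest modulus among the singular points: 5/3.


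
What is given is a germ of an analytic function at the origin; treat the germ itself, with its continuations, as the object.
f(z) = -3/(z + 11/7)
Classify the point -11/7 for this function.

The point is a pole of order 1.

The denominator factor z + 11/7 vanishes at -11/7 and appears to the power 1; the numerator there equals -3, nonzero, and no other factor vanishes.
Hence a pole whose order is the multiplicity, 1.


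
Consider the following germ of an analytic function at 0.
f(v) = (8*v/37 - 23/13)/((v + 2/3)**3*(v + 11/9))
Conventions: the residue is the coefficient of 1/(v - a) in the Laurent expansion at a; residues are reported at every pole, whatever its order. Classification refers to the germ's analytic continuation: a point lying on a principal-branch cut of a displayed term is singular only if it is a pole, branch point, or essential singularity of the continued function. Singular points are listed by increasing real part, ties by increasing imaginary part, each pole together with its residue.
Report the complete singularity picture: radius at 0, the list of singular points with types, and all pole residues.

Denominator factor (v + 2/3)^3: pole of order 3 at -2/3, modulus 2/3.
Denominator factor (v + 11/9): pole of order 1 at -11/9, modulus 11/9.
The radius of convergence is the smallest modulus among the singular points: 2/3.
At the order-1 pole -11/9 set g(v) = (v - (-11/9))*f(v) = (8*v/37 - 23/13)/(v + 2/3)**3.
Simple pole: residue = g(a) at a = -11/9, which is 713043/60125.
At the order-3 pole -2/3 set g(v) = (v - (-2/3))^3*f(v) = (8*v/37 - 23/13)/(v + 11/9).
Order-3 pole: residue = g''(a)/2; g''(-2/3) = -1426086/60125, so the residue is -713043/60125.
List the singular points by increasing real part (a conjugate pair: the negative imaginary part first).

Radius of convergence at 0: 2/3.
At -11/9: a pole of order 1; residue 713043/60125.
At -2/3: a pole of order 3; residue -713043/60125.
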